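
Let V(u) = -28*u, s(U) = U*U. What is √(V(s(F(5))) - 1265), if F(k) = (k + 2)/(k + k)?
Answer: 12*I*√222/5 ≈ 35.759*I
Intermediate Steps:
F(k) = (2 + k)/(2*k) (F(k) = (2 + k)/((2*k)) = (2 + k)*(1/(2*k)) = (2 + k)/(2*k))
s(U) = U²
√(V(s(F(5))) - 1265) = √(-28*(2 + 5)²/100 - 1265) = √(-28*((½)*(⅕)*7)² - 1265) = √(-28*(7/10)² - 1265) = √(-28*49/100 - 1265) = √(-343/25 - 1265) = √(-31968/25) = 12*I*√222/5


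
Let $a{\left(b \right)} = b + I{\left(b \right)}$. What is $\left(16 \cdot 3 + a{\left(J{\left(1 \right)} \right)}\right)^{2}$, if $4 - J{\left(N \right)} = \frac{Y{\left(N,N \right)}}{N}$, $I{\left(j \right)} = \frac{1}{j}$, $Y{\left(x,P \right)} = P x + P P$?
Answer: $\frac{10201}{4} \approx 2550.3$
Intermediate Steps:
$Y{\left(x,P \right)} = P^{2} + P x$ ($Y{\left(x,P \right)} = P x + P^{2} = P^{2} + P x$)
$J{\left(N \right)} = 4 - 2 N$ ($J{\left(N \right)} = 4 - \frac{N \left(N + N\right)}{N} = 4 - \frac{N 2 N}{N} = 4 - \frac{2 N^{2}}{N} = 4 - 2 N$)
$a{\left(b \right)} = b + \frac{1}{b}$
$\left(16 \cdot 3 + a{\left(J{\left(1 \right)} \right)}\right)^{2} = \left(16 \cdot 3 + \left(\left(4 - 2\right) + \frac{1}{4 - 2}\right)\right)^{2} = \left(48 + \left(\left(4 - 2\right) + \frac{1}{4 - 2}\right)\right)^{2} = \left(48 + \left(2 + \frac{1}{2}\right)\right)^{2} = \left(48 + \frac{5}{2}\right)^{2} = \left(\frac{101}{2}\right)^{2} = \frac{10201}{4}$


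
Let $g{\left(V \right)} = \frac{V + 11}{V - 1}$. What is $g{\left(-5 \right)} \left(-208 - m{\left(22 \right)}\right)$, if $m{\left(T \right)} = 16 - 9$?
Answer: $215$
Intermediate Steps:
$m{\left(T \right)} = 7$ ($m{\left(T \right)} = 16 - 9 = 7$)
$g{\left(V \right)} = \frac{11 + V}{-1 + V}$
$g{\left(-5 \right)} \left(-208 - m{\left(22 \right)}\right) = \frac{11 - 5}{-1 - 5} \left(-208 - 7\right) = \frac{1}{-6} \cdot 6 \left(-208 - 7\right) = \left(- \frac{1}{6}\right) 6 \left(-215\right) = \left(-1\right) \left(-215\right) = 215$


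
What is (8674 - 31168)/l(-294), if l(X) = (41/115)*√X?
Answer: 431135*I*√6/287 ≈ 3679.7*I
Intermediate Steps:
l(X) = 41*√X/115 (l(X) = (41*(1/115))*√X = 41*√X/115)
(8674 - 31168)/l(-294) = (8674 - 31168)/((41*√(-294)/115)) = -22494*(-115*I*√6/1722) = -(-431135)*I*√6/287 = 431135*I*√6/287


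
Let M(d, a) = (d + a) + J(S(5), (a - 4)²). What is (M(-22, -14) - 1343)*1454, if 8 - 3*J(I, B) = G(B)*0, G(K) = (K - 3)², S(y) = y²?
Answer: -6003566/3 ≈ -2.0012e+6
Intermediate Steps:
G(K) = (-3 + K)²
J(I, B) = 8/3 (J(I, B) = 8/3 - (-3 + B)²*0/3 = 8/3 - ⅓*0 = 8/3 + 0 = 8/3)
M(d, a) = 8/3 + a + d (M(d, a) = (d + a) + 8/3 = (a + d) + 8/3 = 8/3 + a + d)
(M(-22, -14) - 1343)*1454 = ((8/3 - 14 - 22) - 1343)*1454 = (-100/3 - 1343)*1454 = -4129/3*1454 = -6003566/3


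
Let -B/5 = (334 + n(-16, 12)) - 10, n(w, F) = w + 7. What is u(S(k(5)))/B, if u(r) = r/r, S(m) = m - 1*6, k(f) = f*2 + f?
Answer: -1/1575 ≈ -0.00063492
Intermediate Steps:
n(w, F) = 7 + w
k(f) = 3*f (k(f) = 2*f + f = 3*f)
S(m) = -6 + m (S(m) = m - 6 = -6 + m)
u(r) = 1
B = -1575 (B = -5*((334 + (7 - 16)) - 10) = -5*((334 - 9) - 10) = -5*(325 - 10) = -5*315 = -1575)
u(S(k(5)))/B = 1/(-1575) = 1*(-1/1575) = -1/1575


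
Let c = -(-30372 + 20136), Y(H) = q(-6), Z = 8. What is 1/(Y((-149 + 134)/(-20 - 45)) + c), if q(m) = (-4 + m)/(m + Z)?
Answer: 1/10231 ≈ 9.7742e-5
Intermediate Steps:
q(m) = (-4 + m)/(8 + m) (q(m) = (-4 + m)/(m + 8) = (-4 + m)/(8 + m))
Y(H) = -5 (Y(H) = (-4 - 6)/(8 - 6) = -10/2 = (1/2)*(-10) = -5)
c = 10236 (c = -1*(-10236) = 10236)
1/(Y((-149 + 134)/(-20 - 45)) + c) = 1/(-5 + 10236) = 1/10231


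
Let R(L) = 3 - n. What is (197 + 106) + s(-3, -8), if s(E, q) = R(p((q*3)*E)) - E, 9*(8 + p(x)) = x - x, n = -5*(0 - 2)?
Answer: 299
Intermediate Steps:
n = 10 (n = -5*(-2) = 10)
p(x) = -8 (p(x) = -8 + (x - x)/9 = -8 + (1/9)*0 = -8 + 0 = -8)
R(L) = -7 (R(L) = 3 - 1*10 = 3 - 10 = -7)
s(E, q) = -7 - E
(197 + 106) + s(-3, -8) = (197 + 106) + (-7 - 1*(-3)) = 303 + (-7 + 3) = 303 - 4 = 299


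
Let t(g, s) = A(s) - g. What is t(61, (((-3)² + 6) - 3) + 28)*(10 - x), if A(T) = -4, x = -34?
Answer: -2860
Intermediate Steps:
t(g, s) = -4 - g
t(61, (((-3)² + 6) - 3) + 28)*(10 - x) = (-4 - 1*61)*(10 - 1*(-34)) = (-4 - 61)*(10 + 34) = -65*44 = -2860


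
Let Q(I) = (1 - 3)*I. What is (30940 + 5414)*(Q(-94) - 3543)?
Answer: -121967670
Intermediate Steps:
Q(I) = -2*I
(30940 + 5414)*(Q(-94) - 3543) = (30940 + 5414)*(-2*(-94) - 3543) = 36354*(188 - 3543) = 36354*(-3355) = -121967670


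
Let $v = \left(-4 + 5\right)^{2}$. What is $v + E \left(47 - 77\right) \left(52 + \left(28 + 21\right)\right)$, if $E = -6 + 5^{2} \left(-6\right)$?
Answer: $472681$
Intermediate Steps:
$v = 1$ ($v = 1^{2} = 1$)
$E = -156$ ($E = -6 + 25 \left(-6\right) = -6 - 150 = -156$)
$v + E \left(47 - 77\right) \left(52 + \left(28 + 21\right)\right) = 1 - 156 \left(47 - 77\right) \left(52 + \left(28 + 21\right)\right) = 1 - 156 \left(- 30 \left(52 + 49\right)\right) = 1 - 156 \left(\left(-30\right) 101\right) = 1 - -472680 = 1 + 472680 = 472681$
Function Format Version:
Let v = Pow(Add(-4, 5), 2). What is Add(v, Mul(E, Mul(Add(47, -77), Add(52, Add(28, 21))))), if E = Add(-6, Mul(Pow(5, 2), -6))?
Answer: 472681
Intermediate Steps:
v = 1 (v = Pow(1, 2) = 1)
E = -156 (E = Add(-6, Mul(25, -6)) = Add(-6, -150) = -156)
Add(v, Mul(E, Mul(Add(47, -77), Add(52, Add(28, 21))))) = Add(1, Mul(-156, Mul(Add(47, -77), Add(52, Add(28, 21))))) = Add(1, Mul(-156, Mul(-30, Add(52, 49)))) = Add(1, Mul(-156, Mul(-30, 101))) = Add(1, Mul(-156, -3030)) = Add(1, 472680) = 472681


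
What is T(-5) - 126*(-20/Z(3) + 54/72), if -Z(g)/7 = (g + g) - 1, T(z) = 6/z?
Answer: -1677/10 ≈ -167.70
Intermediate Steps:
Z(g) = 7 - 14*g (Z(g) = -7*((g + g) - 1) = -7*(2*g - 1) = -7*(-1 + 2*g) = 7 - 14*g)
T(-5) - 126*(-20/Z(3) + 54/72) = 6/(-5) - 126*(-20/(7 - 14*3) + 54/72) = 6*(-1/5) - 126*(-20/(7 - 42) + 54*(1/72)) = -6/5 - 126*(-20/(-35) + 3/4) = -6/5 - 126*(-20*(-1/35) + 3/4) = -6/5 - 126*(4/7 + 3/4) = -6/5 - 126*37/28 = -6/5 - 333/2 = -1677/10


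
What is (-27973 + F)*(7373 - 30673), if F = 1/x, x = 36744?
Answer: 5987167481575/9186 ≈ 6.5177e+8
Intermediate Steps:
F = 1/36744 ≈ 2.7215e-5
(-27973 + F)*(7373 - 30673) = (-27973 + 1/36744)*(7373 - 30673) = -1027839911/36744*(-23300) = 5987167481575/9186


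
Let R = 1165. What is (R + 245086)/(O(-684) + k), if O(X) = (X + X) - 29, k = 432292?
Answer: 246251/430895 ≈ 0.57149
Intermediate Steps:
O(X) = -29 + 2*X (O(X) = 2*X - 29 = -29 + 2*X)
(R + 245086)/(O(-684) + k) = (1165 + 245086)/((-29 + 2*(-684)) + 432292) = 246251/((-29 - 1368) + 432292) = 246251/(-1397 + 432292) = 246251/430895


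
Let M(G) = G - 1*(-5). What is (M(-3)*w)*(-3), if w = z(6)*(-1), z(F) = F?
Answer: 36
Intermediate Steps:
w = -6 (w = 6*(-1) = -6)
M(G) = 5 + G (M(G) = G + 5 = 5 + G)
(M(-3)*w)*(-3) = ((5 - 3)*(-6))*(-3) = (2*(-6))*(-3) = -12*(-3) = 36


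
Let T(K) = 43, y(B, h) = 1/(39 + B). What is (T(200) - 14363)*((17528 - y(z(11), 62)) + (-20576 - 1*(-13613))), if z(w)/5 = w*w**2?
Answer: -506370300440/3347 ≈ -1.5129e+8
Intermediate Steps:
z(w) = 5*w**3 (z(w) = 5*(w*w**2) = 5*w**3)
(T(200) - 14363)*((17528 - y(z(11), 62)) + (-20576 - 1*(-13613))) = (43 - 14363)*((17528 - 1/(39 + 5*11**3)) + (-20576 - 1*(-13613))) = -14320*((17528 - 1/(39 + 5*1331)) + (-20576 + 13613)) = -14320*((17528 - 1/(39 + 6655)) - 6963) = -14320*((17528 - 1/6694) - 6963) = -14320*(117332431/6694 - 6963) = -14320*70722109/6694 = -506370300440/3347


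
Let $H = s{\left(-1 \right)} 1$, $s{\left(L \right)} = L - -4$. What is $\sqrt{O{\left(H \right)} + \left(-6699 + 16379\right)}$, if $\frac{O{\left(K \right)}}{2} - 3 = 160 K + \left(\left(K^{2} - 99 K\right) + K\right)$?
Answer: $2 \sqrt{2519} \approx 100.38$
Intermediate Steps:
$s{\left(L \right)} = 4 + L$ ($s{\left(L \right)} = L + 4 = 4 + L$)
$H = 3$ ($H = \left(4 - 1\right) 1 = 3 \cdot 1 = 3$)
$O{\left(K \right)} = 6 + 2 K^{2} + 124 K$ ($O{\left(K \right)} = 6 + 2 \left(160 K + \left(\left(K^{2} - 99 K\right) + K\right)\right) = 6 + 2 \left(160 K + \left(K^{2} - 98 K\right)\right) = 6 + 2 \left(K^{2} + 62 K\right) = 6 + \left(2 K^{2} + 124 K\right) = 6 + 2 K^{2} + 124 K$)
$\sqrt{O{\left(H \right)} + \left(-6699 + 16379\right)} = \sqrt{\left(6 + 2 \cdot 3^{2} + 124 \cdot 3\right) + \left(-6699 + 16379\right)} = \sqrt{\left(6 + 2 \cdot 9 + 372\right) + 9680} = \sqrt{\left(6 + 18 + 372\right) + 9680} = \sqrt{396 + 9680} = \sqrt{10076} = 2 \sqrt{2519}$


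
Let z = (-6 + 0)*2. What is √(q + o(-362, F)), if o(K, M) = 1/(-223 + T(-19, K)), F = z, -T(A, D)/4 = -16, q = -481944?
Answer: I*√12184026423/159 ≈ 694.22*I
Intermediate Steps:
T(A, D) = 64 (T(A, D) = -4*(-16) = 64)
z = -12 (z = -6*2 = -12)
F = -12
o(K, M) = -1/159 (o(K, M) = 1/(-223 + 64) = 1/(-159) = -1/159)
√(q + o(-362, F)) = √(-481944 - 1/159) = √(-76629097/159) = I*√12184026423/159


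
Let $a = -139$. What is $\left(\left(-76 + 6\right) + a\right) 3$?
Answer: $-627$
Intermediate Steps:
$\left(\left(-76 + 6\right) + a\right) 3 = \left(\left(-76 + 6\right) - 139\right) 3 = \left(-70 - 139\right) 3 = \left(-209\right) 3 = -627$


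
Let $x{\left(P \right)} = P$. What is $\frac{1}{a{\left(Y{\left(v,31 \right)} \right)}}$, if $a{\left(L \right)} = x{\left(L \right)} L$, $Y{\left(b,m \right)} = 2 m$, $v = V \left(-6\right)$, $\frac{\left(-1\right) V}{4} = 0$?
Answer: $\frac{1}{3844} \approx 0.00026015$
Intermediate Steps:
$V = 0$ ($V = \left(-4\right) 0 = 0$)
$v = 0$ ($v = 0 \left(-6\right) = 0$)
$a{\left(L \right)} = L^{2}$ ($a{\left(L \right)} = L L = L^{2}$)
$\frac{1}{a{\left(Y{\left(v,31 \right)} \right)}} = \frac{1}{\left(2 \cdot 31\right)^{2}} = \frac{1}{62^{2}} = \frac{1}{3844}$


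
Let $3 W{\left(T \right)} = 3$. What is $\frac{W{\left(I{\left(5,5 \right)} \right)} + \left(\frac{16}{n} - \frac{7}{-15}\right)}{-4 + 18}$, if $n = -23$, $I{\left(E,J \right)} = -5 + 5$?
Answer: $\frac{19}{345} \approx 0.055072$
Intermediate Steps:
$I{\left(E,J \right)} = 0$
$W{\left(T \right)} = 1$ ($W{\left(T \right)} = \frac{1}{3} \cdot 3 = 1$)
$\frac{W{\left(I{\left(5,5 \right)} \right)} + \left(\frac{16}{n} - \frac{7}{-15}\right)}{-4 + 18} = \frac{1 + \left(\frac{16}{-23} - \frac{7}{-15}\right)}{-4 + 18} = \frac{1 + \left(16 \left(- \frac{1}{23}\right) - - \frac{7}{15}\right)}{14} = \left(1 + \left(- \frac{16}{23} + \frac{7}{15}\right)\right) \frac{1}{14} = \left(1 - \frac{79}{345}\right) \frac{1}{14} = \frac{266}{345} \cdot \frac{1}{14} = \frac{19}{345}$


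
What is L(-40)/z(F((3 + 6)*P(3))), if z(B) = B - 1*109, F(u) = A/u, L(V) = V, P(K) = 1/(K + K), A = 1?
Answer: 24/65 ≈ 0.36923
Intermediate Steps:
P(K) = 1/(2*K)
F(u) = 1/u
z(B) = -109 + B (z(B) = B - 109 = -109 + B)
L(-40)/z(F((3 + 6)*P(3))) = -40/(-109 + 1/((3 + 6)*((½)/3))) = -40/(-109 + 1/(9*((½)*(⅓)))) = -40/(-109 + 1/(9*(⅙))) = -40/(-109 + 1/(3/2)) = -40/(-109 + ⅔) = -40/(-325/3) = -40*(-3/325) = 24/65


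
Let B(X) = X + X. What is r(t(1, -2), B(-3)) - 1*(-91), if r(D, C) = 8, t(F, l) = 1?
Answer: 99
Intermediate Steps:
B(X) = 2*X
r(t(1, -2), B(-3)) - 1*(-91) = 8 - 1*(-91) = 8 + 91 = 99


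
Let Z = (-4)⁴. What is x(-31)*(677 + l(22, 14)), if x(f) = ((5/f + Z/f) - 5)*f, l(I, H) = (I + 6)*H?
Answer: 444704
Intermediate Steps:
Z = 256
l(I, H) = H*(6 + I) (l(I, H) = (6 + I)*H = H*(6 + I))
x(f) = f*(-5 + 261/f) (x(f) = ((5/f + 256/f) - 5)*f = (261/f - 5)*f = (-5 + 261/f)*f = f*(-5 + 261/f))
x(-31)*(677 + l(22, 14)) = (261 - 5*(-31))*(677 + 14*(6 + 22)) = (261 + 155)*(677 + 14*28) = 416*(677 + 392) = 416*1069 = 444704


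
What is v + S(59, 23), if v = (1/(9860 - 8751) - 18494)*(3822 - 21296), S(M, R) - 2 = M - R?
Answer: 358389073672/1109 ≈ 3.2316e+8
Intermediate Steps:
S(M, R) = 2 + M - R (S(M, R) = 2 + (M - R) = 2 + M - R)
v = 358389031530/1109 (v = (1/1109 - 18494)*(-17474) = -20509845/1109*(-17474) = 358389031530/1109 ≈ 3.2316e+8)
v + S(59, 23) = 358389031530/1109 + (2 + 59 - 1*23) = 358389031530/1109 + (2 + 59 - 23) = 358389031530/1109 + 38 = 358389073672/1109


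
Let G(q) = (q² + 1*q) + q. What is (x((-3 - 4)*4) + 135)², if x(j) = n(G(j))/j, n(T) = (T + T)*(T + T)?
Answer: 5711882929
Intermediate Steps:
G(q) = q² + 2*q (G(q) = (q² + q) + q = (q + q²) + q = q² + 2*q)
n(T) = 4*T² (n(T) = (2*T)*(2*T) = 4*T²)
x(j) = 4*j*(2 + j)² (x(j) = (4*(j*(2 + j))²)/j = (4*(j²*(2 + j)²))/j = (4*j²*(2 + j)²)/j = 4*j*(2 + j)²)
(x((-3 - 4)*4) + 135)² = (4*((-3 - 4)*4)*(2 + (-3 - 4)*4)² + 135)² = (4*(-7*4)*(2 - 7*4)² + 135)² = (4*(-28)*(2 - 28)² + 135)² = (4*(-28)*(-26)² + 135)² = (4*(-28)*676 + 135)² = (-75712 + 135)² = (-75577)² = 5711882929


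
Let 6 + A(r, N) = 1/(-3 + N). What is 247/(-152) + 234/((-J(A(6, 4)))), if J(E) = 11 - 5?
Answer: -325/8 ≈ -40.625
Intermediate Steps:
A(r, N) = -6 + 1/(-3 + N)
J(E) = 6
247/(-152) + 234/((-J(A(6, 4)))) = 247/(-152) + 234/((-1*6)) = 247*(-1/152) + 234/(-6) = -13/8 + 234*(-⅙) = -13/8 - 39 = -325/8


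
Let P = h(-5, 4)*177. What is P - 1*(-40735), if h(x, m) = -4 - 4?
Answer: 39319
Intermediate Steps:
h(x, m) = -8
P = -1416 (P = -8*177 = -1416)
P - 1*(-40735) = -1416 - 1*(-40735) = -1416 + 40735 = 39319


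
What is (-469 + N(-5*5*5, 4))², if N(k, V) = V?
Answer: 216225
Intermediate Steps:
(-469 + N(-5*5*5, 4))² = (-469 + 4)² = (-465)² = 216225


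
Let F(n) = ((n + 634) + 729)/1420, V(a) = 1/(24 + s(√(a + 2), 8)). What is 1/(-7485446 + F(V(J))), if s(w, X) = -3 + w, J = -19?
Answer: 1420*(-√17 + 21*I)/(-223215971096*I + 10629331957*√17) ≈ -1.3359e-7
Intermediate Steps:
V(a) = 1/(21 + √(2 + a)) (V(a) = 1/(24 + (-3 + √(a + 2))) = 1/(24 + (-3 + √(2 + a))) = 1/(21 + √(2 + a)))
F(n) = 1363/1420 + n/1420 (F(n) = ((634 + n) + 729)*(1/1420) = (1363 + n)*(1/1420) = 1363/1420 + n/1420)
1/(-7485446 + F(V(J))) = 1/(-7485446 + (1363/1420 + 1/(1420*(21 + √(2 - 19))))) = 1/(-7485446 + (1363/1420 + 1/(1420*(21 + √(-17))))) = 1/(-7485446 + (1363/1420 + 1/(1420*(21 + I*√17)))) = 1/(-10629331957/1420 + 1/(1420*(21 + I*√17)))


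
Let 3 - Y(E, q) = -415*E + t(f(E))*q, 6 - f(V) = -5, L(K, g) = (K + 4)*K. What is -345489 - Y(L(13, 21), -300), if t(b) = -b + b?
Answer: -437207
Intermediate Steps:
L(K, g) = K*(4 + K) (L(K, g) = (4 + K)*K = K*(4 + K))
f(V) = 11 (f(V) = 6 - 1*(-5) = 6 + 5 = 11)
t(b) = 0
Y(E, q) = 3 + 415*E (Y(E, q) = 3 - (-415*E + 0*q) = 3 - (-415*E + 0) = 3 - (-415)*E = 3 + 415*E)
-345489 - Y(L(13, 21), -300) = -345489 - (3 + 415*(13*(4 + 13))) = -345489 - (3 + 415*(13*17)) = -345489 - (3 + 415*221) = -345489 - (3 + 91715) = -345489 - 1*91718 = -345489 - 91718 = -437207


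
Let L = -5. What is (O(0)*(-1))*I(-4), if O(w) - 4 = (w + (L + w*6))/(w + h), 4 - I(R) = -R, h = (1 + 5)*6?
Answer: 0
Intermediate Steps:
h = 36 (h = 6*6 = 36)
I(R) = 4 + R (I(R) = 4 - (-1)*R = 4 + R)
O(w) = 4 + (-5 + 7*w)/(36 + w) (O(w) = 4 + (w + (-5 + w*6))/(w + 36) = 4 + (w + (-5 + 6*w))/(36 + w) = 4 + (-5 + 7*w)/(36 + w))
(O(0)*(-1))*I(-4) = (((139 + 11*0)/(36 + 0))*(-1))*(4 - 4) = (((139 + 0)/36)*(-1))*0 = (((1/36)*139)*(-1))*0 = ((139/36)*(-1))*0 = -139/36*0 = 0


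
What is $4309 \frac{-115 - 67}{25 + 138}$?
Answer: $- \frac{784238}{163} \approx -4811.3$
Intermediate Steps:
$4309 \frac{-115 - 67}{25 + 138} = 4309 \left(- \frac{182}{163}\right) = - \frac{784238}{163}$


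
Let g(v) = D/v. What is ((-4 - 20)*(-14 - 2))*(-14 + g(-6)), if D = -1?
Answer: -5312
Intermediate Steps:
g(v) = -1/v
((-4 - 20)*(-14 - 2))*(-14 + g(-6)) = ((-4 - 20)*(-14 - 2))*(-14 - 1/(-6)) = (-24*(-16))*(-14 - 1*(-1/6)) = 384*(-14 + 1/6) = 384*(-83/6) = -5312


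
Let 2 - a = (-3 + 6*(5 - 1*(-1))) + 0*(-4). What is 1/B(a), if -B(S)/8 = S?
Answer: 1/248 ≈ 0.0040323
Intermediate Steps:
a = -31 (a = 2 - ((-3 + 6*(5 - 1*(-1))) + 0*(-4)) = 2 - ((-3 + 6*(5 + 1)) + 0) = 2 - ((-3 + 6*6) + 0) = 2 - ((-3 + 36) + 0) = 2 - (33 + 0) = 2 - 1*33 = 2 - 33 = -31)
B(S) = -8*S
1/B(a) = 1/(-8*(-31)) = 1/248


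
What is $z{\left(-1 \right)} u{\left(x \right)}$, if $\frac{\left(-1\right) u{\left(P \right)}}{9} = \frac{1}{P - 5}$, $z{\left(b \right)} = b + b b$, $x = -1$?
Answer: $0$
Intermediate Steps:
$z{\left(b \right)} = b + b^{2}$
$u{\left(P \right)} = - \frac{9}{-5 + P}$ ($u{\left(P \right)} = - \frac{9}{P - 5} = - \frac{9}{-5 + P}$)
$z{\left(-1 \right)} u{\left(x \right)} = - (1 - 1) \left(- \frac{9}{-5 - 1}\right) = \left(-1\right) 0 \left(- \frac{9}{-6}\right) = 0 \left(\left(-9\right) \left(- \frac{1}{6}\right)\right) = 0 \cdot \frac{3}{2} = 0$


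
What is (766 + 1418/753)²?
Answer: 334333742656/567009 ≈ 5.8964e+5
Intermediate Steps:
(766 + 1418/753)² = (578216/753)² = 334333742656/567009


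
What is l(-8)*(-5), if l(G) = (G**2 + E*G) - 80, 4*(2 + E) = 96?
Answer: 960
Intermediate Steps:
E = 22 (E = -2 + (1/4)*96 = -2 + 24 = 22)
l(G) = -80 + G**2 + 22*G (l(G) = (G**2 + 22*G) - 80 = -80 + G**2 + 22*G)
l(-8)*(-5) = (-80 + (-8)**2 + 22*(-8))*(-5) = (-80 + 64 - 176)*(-5) = -192*(-5) = 960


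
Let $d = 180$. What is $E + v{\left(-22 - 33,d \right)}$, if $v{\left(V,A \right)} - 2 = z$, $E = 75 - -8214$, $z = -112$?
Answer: $8179$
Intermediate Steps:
$E = 8289$ ($E = 75 + 8214 = 8289$)
$v{\left(V,A \right)} = -110$ ($v{\left(V,A \right)} = 2 - 112 = -110$)
$E + v{\left(-22 - 33,d \right)} = 8289 - 110 = 8179$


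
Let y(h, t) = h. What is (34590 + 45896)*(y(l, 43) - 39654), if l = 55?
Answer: -3187165114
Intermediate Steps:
(34590 + 45896)*(y(l, 43) - 39654) = (34590 + 45896)*(55 - 39654) = 80486*(-39599) = -3187165114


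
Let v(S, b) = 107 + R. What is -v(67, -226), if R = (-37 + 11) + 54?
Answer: -135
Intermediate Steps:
R = 28 (R = -26 + 54 = 28)
v(S, b) = 135 (v(S, b) = 107 + 28 = 135)
-v(67, -226) = -1*135 = -135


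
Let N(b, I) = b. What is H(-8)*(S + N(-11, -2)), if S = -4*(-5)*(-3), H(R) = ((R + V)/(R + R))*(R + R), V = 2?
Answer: 426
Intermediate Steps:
H(R) = 2 + R (H(R) = ((R + 2)/(R + R))*(R + R) = ((2 + R)/((2*R)))*(2*R) = ((2 + R)*(1/(2*R)))*(2*R) = ((2 + R)/(2*R))*(2*R) = 2 + R)
S = -60 (S = 20*(-3) = -60)
H(-8)*(S + N(-11, -2)) = (2 - 8)*(-60 - 11) = -6*(-71) = 426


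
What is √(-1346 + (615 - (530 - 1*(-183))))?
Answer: 38*I ≈ 38.0*I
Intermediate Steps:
√(-1346 + (615 - (530 - 1*(-183)))) = √(-1346 + (615 - (530 + 183))) = √(-1346 + (615 - 1*713)) = √(-1346 + (615 - 713)) = √(-1346 - 98) = √(-1444) = 38*I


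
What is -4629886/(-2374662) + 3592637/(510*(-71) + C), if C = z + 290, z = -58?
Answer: -4182362262593/42717794718 ≈ -97.907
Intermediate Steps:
C = 232 (C = -58 + 290 = 232)
-4629886/(-2374662) + 3592637/(510*(-71) + C) = -4629886/(-2374662) + 3592637/(510*(-71) + 232) = -4629886*(-1/2374662) + 3592637/(-36210 + 232) = 2314943/1187331 + 3592637/(-35978) = 2314943/1187331 + 3592637*(-1/35978) = 2314943/1187331 - 3592637/35978 = -4182362262593/42717794718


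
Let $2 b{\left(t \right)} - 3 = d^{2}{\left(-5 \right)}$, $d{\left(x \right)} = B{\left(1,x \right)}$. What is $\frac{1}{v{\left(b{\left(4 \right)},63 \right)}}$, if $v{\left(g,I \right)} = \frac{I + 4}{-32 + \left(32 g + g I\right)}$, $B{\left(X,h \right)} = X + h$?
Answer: $\frac{1741}{134} \approx 12.993$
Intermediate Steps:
$d{\left(x \right)} = 1 + x$
$b{\left(t \right)} = \frac{19}{2}$ ($b{\left(t \right)} = \frac{3}{2} + \frac{\left(1 - 5\right)^{2}}{2} = \frac{3}{2} + \frac{\left(-4\right)^{2}}{2} = \frac{3}{2} + \frac{1}{2} \cdot 16 = \frac{3}{2} + 8 = \frac{19}{2}$)
$v{\left(g,I \right)} = \frac{4 + I}{-32 + 32 g + I g}$ ($v{\left(g,I \right)} = \frac{4 + I}{-32 + \left(32 g + I g\right)} = \frac{4 + I}{-32 + 32 g + I g}$)
$\frac{1}{v{\left(b{\left(4 \right)},63 \right)}} = \frac{1}{\frac{1}{-32 + 32 \cdot \frac{19}{2} + 63 \cdot \frac{19}{2}} \left(4 + 63\right)} = \frac{1}{\frac{1}{-32 + 304 + \frac{1197}{2}} \cdot 67} = \frac{1}{\frac{1}{\frac{1741}{2}} \cdot 67} = \frac{1}{\frac{2}{1741} \cdot 67} = \frac{1}{\frac{134}{1741}} = \frac{1741}{134}$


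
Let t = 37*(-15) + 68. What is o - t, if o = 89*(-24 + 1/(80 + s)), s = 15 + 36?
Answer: -215930/131 ≈ -1648.3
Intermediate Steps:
s = 51
o = -279727/131 (o = 89*(-24 + 1/(80 + 51)) = 89*(-24 + 1/131) = 89*(-3143/131) = -279727/131 ≈ -2135.3)
t = -487 (t = -555 + 68 = -487)
o - t = -279727/131 - 1*(-487) = -279727/131 + 487 = -215930/131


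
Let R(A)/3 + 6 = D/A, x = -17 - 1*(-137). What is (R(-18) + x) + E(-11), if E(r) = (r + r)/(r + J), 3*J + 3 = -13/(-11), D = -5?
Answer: 240667/2298 ≈ 104.73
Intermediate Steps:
x = 120 (x = -17 + 137 = 120)
J = -20/33 (J = -1 + (-13/(-11))/3 = -1 + (-13*(-1/11))/3 = -1 + (⅓)*(13/11) = -1 + 13/33 = -20/33 ≈ -0.60606)
R(A) = -18 - 15/A (R(A) = -18 + 3*(-5/A) = -18 - 15/A)
E(r) = 2*r/(-20/33 + r) (E(r) = (r + r)/(r - 20/33) = (2*r)/(-20/33 + r) = 2*r/(-20/33 + r))
(R(-18) + x) + E(-11) = ((-18 - 15/(-18)) + 120) + 66*(-11)/(-20 + 33*(-11)) = ((-18 - 15*(-1/18)) + 120) + 66*(-11)/(-20 - 363) = ((-18 + ⅚) + 120) + 66*(-11)/(-383) = (-103/6 + 120) + 66*(-11)*(-1/383) = 617/6 + 726/383 = 240667/2298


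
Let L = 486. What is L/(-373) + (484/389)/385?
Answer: -6600478/5078395 ≈ -1.2997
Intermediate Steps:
L/(-373) + (484/389)/385 = 486/(-373) + (484/389)/385 = 486*(-1/373) + (484*(1/389))*(1/385) = -486/373 + (484/389)*(1/385) = -486/373 + 44/13615 = -6600478/5078395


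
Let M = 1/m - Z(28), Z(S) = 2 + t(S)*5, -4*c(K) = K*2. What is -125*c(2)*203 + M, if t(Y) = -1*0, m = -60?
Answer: 1522379/60 ≈ 25373.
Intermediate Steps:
c(K) = -K/2 (c(K) = -K*2/4 = -K/2)
t(Y) = 0
Z(S) = 2 (Z(S) = 2 + 0*5 = 2 + 0 = 2)
M = -121/60 (M = 1/(-60) - 1*2 = -1/60 - 2 = -121/60 ≈ -2.0167)
-125*c(2)*203 + M = -(-125)*2/2*203 - 121/60 = -125*(-1)*203 - 121/60 = 125*203 - 121/60 = 25375 - 121/60 = 1522379/60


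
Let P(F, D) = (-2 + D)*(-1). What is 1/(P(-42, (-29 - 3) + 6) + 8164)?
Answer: 1/8192 ≈ 0.00012207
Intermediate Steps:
P(F, D) = 2 - D
1/(P(-42, (-29 - 3) + 6) + 8164) = 1/((2 - ((-29 - 3) + 6)) + 8164) = 1/((2 - (-32 + 6)) + 8164) = 1/((2 - 1*(-26)) + 8164) = 1/((2 + 26) + 8164) = 1/(28 + 8164) = 1/8192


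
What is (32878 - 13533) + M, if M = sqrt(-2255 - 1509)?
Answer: 19345 + 2*I*sqrt(941) ≈ 19345.0 + 61.351*I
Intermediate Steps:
M = 2*I*sqrt(941) (M = sqrt(-3764) = 2*I*sqrt(941) ≈ 61.351*I)
(32878 - 13533) + M = (32878 - 13533) + 2*I*sqrt(941) = 19345 + 2*I*sqrt(941)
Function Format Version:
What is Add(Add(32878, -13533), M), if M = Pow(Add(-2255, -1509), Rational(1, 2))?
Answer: Add(19345, Mul(2, I, Pow(941, Rational(1, 2)))) ≈ Add(19345., Mul(61.351, I))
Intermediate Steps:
M = Mul(2, I, Pow(941, Rational(1, 2))) (M = Pow(-3764, Rational(1, 2)) = Mul(2, I, Pow(941, Rational(1, 2))) ≈ Mul(61.351, I))
Add(Add(32878, -13533), M) = Add(Add(32878, -13533), Mul(2, I, Pow(941, Rational(1, 2)))) = Add(19345, Mul(2, I, Pow(941, Rational(1, 2))))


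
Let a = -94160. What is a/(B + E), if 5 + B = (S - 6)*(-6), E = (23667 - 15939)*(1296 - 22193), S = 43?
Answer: 8560/14681113 ≈ 0.00058306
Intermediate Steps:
E = -161492016 (E = 7728*(-20897) = -161492016)
B = -227 (B = -5 + (43 - 6)*(-6) = -5 + 37*(-6) = -5 - 222 = -227)
a/(B + E) = -94160/(-227 - 161492016) = -94160/(-161492243) = -94160*(-1/161492243) = 8560/14681113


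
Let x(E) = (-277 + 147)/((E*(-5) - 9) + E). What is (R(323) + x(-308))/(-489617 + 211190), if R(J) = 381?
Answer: -465833/340516221 ≈ -0.0013680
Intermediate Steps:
x(E) = -130/(-9 - 4*E) (x(E) = -130/((-5*E - 9) + E) = -130/((-9 - 5*E) + E) = -130/(-9 - 4*E))
(R(323) + x(-308))/(-489617 + 211190) = (381 + 130/(9 + 4*(-308)))/(-489617 + 211190) = (381 + 130/(9 - 1232))/(-278427) = (381 + 130/(-1223))*(-1/278427) = (381 + 130*(-1/1223))*(-1/278427) = (381 - 130/1223)*(-1/278427) = (465833/1223)*(-1/278427) = -465833/340516221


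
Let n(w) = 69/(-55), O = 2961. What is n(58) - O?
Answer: -162924/55 ≈ -2962.3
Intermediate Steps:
n(w) = -69/55 (n(w) = 69*(-1/55) = -69/55)
n(58) - O = -69/55 - 1*2961 = -69/55 - 2961 = -162924/55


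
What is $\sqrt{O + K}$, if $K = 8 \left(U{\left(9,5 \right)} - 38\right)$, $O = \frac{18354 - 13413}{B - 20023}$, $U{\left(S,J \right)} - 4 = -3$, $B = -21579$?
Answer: $\frac{i \sqrt{137731946}}{682} \approx 17.208 i$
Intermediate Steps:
$U{\left(S,J \right)} = 1$ ($U{\left(S,J \right)} = 4 - 3 = 1$)
$O = - \frac{81}{682}$ ($O = \frac{18354 - 13413}{-21579 - 20023} = \frac{4941}{-41602} = 4941 \left(- \frac{1}{41602}\right) = - \frac{81}{682} \approx -0.11877$)
$K = -296$ ($K = 8 \left(1 - 38\right) = 8 \left(-37\right) = -296$)
$\sqrt{O + K} = \sqrt{- \frac{81}{682} - 296} = \sqrt{- \frac{201953}{682}} = \frac{i \sqrt{137731946}}{682}$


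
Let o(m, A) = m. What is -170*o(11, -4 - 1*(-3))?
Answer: -1870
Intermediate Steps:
-170*o(11, -4 - 1*(-3)) = -170*11 = -1870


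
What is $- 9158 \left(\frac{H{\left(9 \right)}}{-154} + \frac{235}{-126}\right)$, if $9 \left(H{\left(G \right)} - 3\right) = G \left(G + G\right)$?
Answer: $\frac{12702146}{693} \approx 18329.0$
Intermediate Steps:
$H{\left(G \right)} = 3 + \frac{2 G^{2}}{9}$ ($H{\left(G \right)} = 3 + \frac{G \left(G + G\right)}{9} = 3 + \frac{G 2 G}{9} = 3 + \frac{2 G^{2}}{9}$)
$- 9158 \left(\frac{H{\left(9 \right)}}{-154} + \frac{235}{-126}\right) = - 9158 \left(\frac{3 + \frac{2 \cdot 9^{2}}{9}}{-154} + \frac{235}{-126}\right) = - 9158 \left(\left(3 + \frac{2}{9} \cdot 81\right) \left(- \frac{1}{154}\right) + 235 \left(- \frac{1}{126}\right)\right) = - 9158 \left(\left(3 + 18\right) \left(- \frac{1}{154}\right) - \frac{235}{126}\right) = - 9158 \left(21 \left(- \frac{1}{154}\right) - \frac{235}{126}\right) = - 9158 \left(- \frac{3}{22} - \frac{235}{126}\right) = \left(-9158\right) \left(- \frac{1387}{693}\right) = \frac{12702146}{693}$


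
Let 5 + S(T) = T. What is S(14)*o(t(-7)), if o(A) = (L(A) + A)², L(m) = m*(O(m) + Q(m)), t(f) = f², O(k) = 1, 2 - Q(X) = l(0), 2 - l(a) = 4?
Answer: 777924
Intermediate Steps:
l(a) = -2 (l(a) = 2 - 1*4 = 2 - 4 = -2)
Q(X) = 4 (Q(X) = 2 - 1*(-2) = 2 + 2 = 4)
S(T) = -5 + T
L(m) = 5*m (L(m) = m*(1 + 4) = m*5 = 5*m)
o(A) = 36*A² (o(A) = (5*A + A)² = (6*A)² = 36*A²)
S(14)*o(t(-7)) = (-5 + 14)*(36*((-7)²)²) = 9*(36*49²) = 9*(36*2401) = 9*86436 = 777924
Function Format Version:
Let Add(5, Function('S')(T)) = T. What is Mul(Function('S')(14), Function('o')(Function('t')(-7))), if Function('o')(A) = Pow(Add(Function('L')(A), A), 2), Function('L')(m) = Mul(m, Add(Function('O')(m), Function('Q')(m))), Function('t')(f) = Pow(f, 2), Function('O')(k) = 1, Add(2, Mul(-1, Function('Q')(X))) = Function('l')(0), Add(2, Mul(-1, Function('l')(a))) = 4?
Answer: 777924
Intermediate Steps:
Function('l')(a) = -2 (Function('l')(a) = Add(2, Mul(-1, 4)) = Add(2, -4) = -2)
Function('Q')(X) = 4 (Function('Q')(X) = Add(2, Mul(-1, -2)) = Add(2, 2) = 4)
Function('S')(T) = Add(-5, T)
Function('L')(m) = Mul(5, m) (Function('L')(m) = Mul(m, Add(1, 4)) = Mul(m, 5) = Mul(5, m))
Function('o')(A) = Mul(36, Pow(A, 2)) (Function('o')(A) = Pow(Add(Mul(5, A), A), 2) = Pow(Mul(6, A), 2) = Mul(36, Pow(A, 2)))
Mul(Function('S')(14), Function('o')(Function('t')(-7))) = Mul(Add(-5, 14), Mul(36, Pow(Pow(-7, 2), 2))) = Mul(9, Mul(36, Pow(49, 2))) = Mul(9, Mul(36, 2401)) = Mul(9, 86436) = 777924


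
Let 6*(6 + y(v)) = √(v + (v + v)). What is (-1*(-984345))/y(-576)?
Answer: -984345/14 - 328115*I*√3/7 ≈ -70310.0 - 81187.0*I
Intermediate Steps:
y(v) = -6 + √3*√v/6 (y(v) = -6 + √(v + (v + v))/6 = -6 + √(v + 2*v)/6 = -6 + √(3*v)/6 = -6 + (√3*√v)/6 = -6 + √3*√v/6)
(-1*(-984345))/y(-576) = (-1*(-984345))/(-6 + √3*√(-576)/6) = 984345/(-6 + √3*(24*I)/6) = 984345/(-6 + 4*I*√3)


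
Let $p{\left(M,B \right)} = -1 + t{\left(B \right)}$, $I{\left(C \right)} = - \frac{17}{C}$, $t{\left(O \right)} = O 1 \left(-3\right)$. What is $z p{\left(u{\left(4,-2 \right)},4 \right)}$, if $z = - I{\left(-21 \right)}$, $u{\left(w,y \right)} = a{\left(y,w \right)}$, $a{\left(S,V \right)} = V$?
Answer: $\frac{221}{21} \approx 10.524$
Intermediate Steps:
$t{\left(O \right)} = - 3 O$ ($t{\left(O \right)} = O \left(-3\right) = - 3 O$)
$u{\left(w,y \right)} = w$
$p{\left(M,B \right)} = -1 - 3 B$
$z = - \frac{17}{21}$ ($z = - \frac{-17}{-21} = - \frac{\left(-17\right) \left(-1\right)}{21} = \left(-1\right) \frac{17}{21} = - \frac{17}{21} \approx -0.80952$)
$z p{\left(u{\left(4,-2 \right)},4 \right)} = - \frac{17 \left(-1 - 12\right)}{21} = \left(- \frac{17}{21}\right) \left(-13\right) = \frac{221}{21}$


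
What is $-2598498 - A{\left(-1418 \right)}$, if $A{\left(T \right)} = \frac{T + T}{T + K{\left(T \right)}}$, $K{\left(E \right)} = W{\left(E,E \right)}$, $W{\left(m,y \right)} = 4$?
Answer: $- \frac{1837139504}{707} \approx -2.5985 \cdot 10^{6}$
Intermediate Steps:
$K{\left(E \right)} = 4$
$A{\left(T \right)} = \frac{2 T}{4 + T}$ ($A{\left(T \right)} = \frac{T + T}{T + 4} = \frac{2 T}{4 + T}$)
$-2598498 - A{\left(-1418 \right)} = -2598498 - 2 \left(-1418\right) \frac{1}{4 - 1418} = -2598498 - 2 \left(-1418\right) \frac{1}{-1414} = -2598498 - 2 \left(-1418\right) \left(- \frac{1}{1414}\right) = -2598498 - \frac{1418}{707} = - \frac{1837139504}{707}$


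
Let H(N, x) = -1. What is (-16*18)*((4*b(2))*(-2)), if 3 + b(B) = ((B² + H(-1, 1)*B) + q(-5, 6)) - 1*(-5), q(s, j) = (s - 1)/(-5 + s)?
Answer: 52992/5 ≈ 10598.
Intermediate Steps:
q(s, j) = (-1 + s)/(-5 + s)
b(B) = 13/5 + B² - B (b(B) = -3 + (((B² - B) + (-1 - 5)/(-5 - 5)) - 1*(-5)) = -3 + (((B² - B) - 6/(-10)) + 5) = -3 + (((B² - B) - ⅒*(-6)) + 5) = -3 + (((B² - B) + ⅗) + 5) = -3 + ((⅗ + B² - B) + 5) = -3 + (28/5 + B² - B) = 13/5 + B² - B)
(-16*18)*((4*b(2))*(-2)) = (-16*18)*((4*(13/5 + 2² - 1*2))*(-2)) = -288*4*(13/5 + 4 - 2)*(-2) = -288*4*(23/5)*(-2) = -26496*(-2)/5 = -288*(-184/5) = 52992/5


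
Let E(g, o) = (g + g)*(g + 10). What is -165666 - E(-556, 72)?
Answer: -772818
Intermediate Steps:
E(g, o) = 2*g*(10 + g) (E(g, o) = (2*g)*(10 + g) = 2*g*(10 + g))
-165666 - E(-556, 72) = -165666 - 2*(-556)*(10 - 556) = -165666 - 2*(-556)*(-546) = -165666 - 1*607152 = -165666 - 607152 = -772818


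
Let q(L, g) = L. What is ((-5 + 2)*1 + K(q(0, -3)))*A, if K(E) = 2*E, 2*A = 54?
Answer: -81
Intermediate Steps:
A = 27 (A = (½)*54 = 27)
((-5 + 2)*1 + K(q(0, -3)))*A = ((-5 + 2)*1 + 2*0)*27 = (-3*1 + 0)*27 = (-3 + 0)*27 = -3*27 = -81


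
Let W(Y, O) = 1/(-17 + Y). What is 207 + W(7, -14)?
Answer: 2069/10 ≈ 206.90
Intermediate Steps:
207 + W(7, -14) = 207 + 1/(-17 + 7) = 207 + 1/(-10) = 207 - 1/10 = 2069/10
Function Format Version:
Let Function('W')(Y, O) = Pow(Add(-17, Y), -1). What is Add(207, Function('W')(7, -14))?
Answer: Rational(2069, 10) ≈ 206.90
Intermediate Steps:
Add(207, Function('W')(7, -14)) = Add(207, Pow(Add(-17, 7), -1)) = Add(207, Pow(-10, -1)) = Add(207, Rational(-1, 10)) = Rational(2069, 10)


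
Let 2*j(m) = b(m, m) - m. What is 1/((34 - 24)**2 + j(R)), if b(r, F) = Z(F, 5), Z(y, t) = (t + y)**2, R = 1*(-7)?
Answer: 2/211 ≈ 0.0094787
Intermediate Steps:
R = -7
b(r, F) = (5 + F)**2
j(m) = (5 + m)**2/2 - m/2 (j(m) = ((5 + m)**2 - m)/2 = (5 + m)**2/2 - m/2)
1/((34 - 24)**2 + j(R)) = 1/((34 - 24)**2 + ((5 - 7)**2/2 - 1/2*(-7))) = 1/(10**2 + ((1/2)*(-2)**2 + 7/2)) = 1/(100 + ((1/2)*4 + 7/2)) = 1/(100 + (2 + 7/2)) = 1/(100 + 11/2) = 1/(211/2) = 2/211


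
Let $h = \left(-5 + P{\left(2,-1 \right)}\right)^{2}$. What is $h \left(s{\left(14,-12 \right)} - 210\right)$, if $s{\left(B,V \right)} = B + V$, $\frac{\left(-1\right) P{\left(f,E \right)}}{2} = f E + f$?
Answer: $-5200$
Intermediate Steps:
$P{\left(f,E \right)} = - 2 f - 2 E f$ ($P{\left(f,E \right)} = - 2 \left(f E + f\right) = - 2 \left(E f + f\right) = - 2 \left(f + E f\right) = - 2 f - 2 E f$)
$h = 25$ ($h = \left(-5 - 4 \left(1 - 1\right)\right)^{2} = \left(-5 - 4 \cdot 0\right)^{2} = \left(-5 + 0\right)^{2} = \left(-5\right)^{2} = 25$)
$h \left(s{\left(14,-12 \right)} - 210\right) = 25 \left(\left(14 - 12\right) - 210\right) = 25 \left(2 - 210\right) = 25 \left(-208\right) = -5200$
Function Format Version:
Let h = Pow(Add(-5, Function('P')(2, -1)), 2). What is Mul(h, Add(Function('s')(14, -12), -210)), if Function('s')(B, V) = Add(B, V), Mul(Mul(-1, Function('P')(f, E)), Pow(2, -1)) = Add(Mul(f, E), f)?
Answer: -5200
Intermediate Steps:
Function('P')(f, E) = Add(Mul(-2, f), Mul(-2, E, f)) (Function('P')(f, E) = Mul(-2, Add(Mul(f, E), f)) = Mul(-2, Add(Mul(E, f), f)) = Mul(-2, Add(f, Mul(E, f))) = Add(Mul(-2, f), Mul(-2, E, f)))
h = 25 (h = Pow(Add(-5, Mul(-2, 2, Add(1, -1))), 2) = Pow(Add(-5, Mul(-2, 2, 0)), 2) = Pow(Add(-5, 0), 2) = Pow(-5, 2) = 25)
Mul(h, Add(Function('s')(14, -12), -210)) = Mul(25, Add(Add(14, -12), -210)) = Mul(25, Add(2, -210)) = Mul(25, -208) = -5200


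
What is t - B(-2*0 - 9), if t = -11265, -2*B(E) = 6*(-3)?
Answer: -11274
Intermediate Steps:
B(E) = 9 (B(E) = -3*(-3) = -1/2*(-18) = 9)
t - B(-2*0 - 9) = -11265 - 1*9 = -11265 - 9 = -11274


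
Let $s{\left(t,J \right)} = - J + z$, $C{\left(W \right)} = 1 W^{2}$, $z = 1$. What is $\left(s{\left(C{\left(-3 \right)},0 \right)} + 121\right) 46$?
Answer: $5612$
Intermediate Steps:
$C{\left(W \right)} = W^{2}$
$s{\left(t,J \right)} = 1 - J$ ($s{\left(t,J \right)} = - J + 1 = 1 - J$)
$\left(s{\left(C{\left(-3 \right)},0 \right)} + 121\right) 46 = \left(\left(1 - 0\right) + 121\right) 46 = \left(\left(1 + 0\right) + 121\right) 46 = \left(1 + 121\right) 46 = 122 \cdot 46 = 5612$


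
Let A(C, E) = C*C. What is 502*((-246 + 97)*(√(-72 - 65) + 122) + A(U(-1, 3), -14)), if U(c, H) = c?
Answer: -9124854 - 74798*I*√137 ≈ -9.1248e+6 - 8.7549e+5*I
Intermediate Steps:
A(C, E) = C²
502*((-246 + 97)*(√(-72 - 65) + 122) + A(U(-1, 3), -14)) = 502*((-246 + 97)*(√(-72 - 65) + 122) + (-1)²) = 502*(-149*(√(-137) + 122) + 1) = 502*(-149*(I*√137 + 122) + 1) = 502*(-149*(122 + I*√137) + 1) = 502*((-18178 - 149*I*√137) + 1) = 502*(-18177 - 149*I*√137) = -9124854 - 74798*I*√137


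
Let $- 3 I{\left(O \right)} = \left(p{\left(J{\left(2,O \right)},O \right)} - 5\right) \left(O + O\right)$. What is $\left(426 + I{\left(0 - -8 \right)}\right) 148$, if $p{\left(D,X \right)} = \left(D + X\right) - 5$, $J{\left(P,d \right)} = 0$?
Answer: $\frac{193880}{3} \approx 64627.0$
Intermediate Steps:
$p{\left(D,X \right)} = -5 + D + X$
$I{\left(O \right)} = - \frac{2 O \left(-10 + O\right)}{3}$ ($I{\left(O \right)} = - \frac{\left(\left(-5 + 0 + O\right) - 5\right) \left(O + O\right)}{3} = - \frac{\left(\left(-5 + O\right) - 5\right) 2 O}{3} = - \frac{\left(-10 + O\right) 2 O}{3} = - \frac{2 O \left(-10 + O\right)}{3}$)
$\left(426 + I{\left(0 - -8 \right)}\right) 148 = \left(426 + \frac{2 \left(0 - -8\right) \left(10 - \left(0 - -8\right)\right)}{3}\right) 148 = \left(426 + \frac{2 \left(0 + 8\right) \left(10 - \left(0 + 8\right)\right)}{3}\right) 148 = \left(426 + \frac{2}{3} \cdot 8 \left(10 - 8\right)\right) 148 = \left(426 + \frac{2}{3} \cdot 8 \cdot 2\right) 148 = \left(426 + \frac{32}{3}\right) 148 = \frac{1310}{3} \cdot 148 = \frac{193880}{3}$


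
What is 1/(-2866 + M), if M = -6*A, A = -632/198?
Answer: -33/93946 ≈ -0.00035127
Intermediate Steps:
A = -316/99 (A = -632*1/198 = -316/99 ≈ -3.1919)
M = 632/33 (M = -6*(-316/99) = 632/33 ≈ 19.152)
1/(-2866 + M) = 1/(-2866 + 632/33) = 1/(-93946/33) = -33/93946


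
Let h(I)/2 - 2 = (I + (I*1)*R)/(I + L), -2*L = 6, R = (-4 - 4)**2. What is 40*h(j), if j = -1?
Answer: 1460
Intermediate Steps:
R = 64 (R = (-8)**2 = 64)
L = -3 (L = -1/2*6 = -3)
h(I) = 4 + 130*I/(-3 + I) (h(I) = 4 + 2*((I + (I*1)*64)/(I - 3)) = 4 + 2*((I + I*64)/(-3 + I)) = 4 + 2*((I + 64*I)/(-3 + I)) = 4 + 2*((65*I)/(-3 + I)) = 4 + 2*(65*I/(-3 + I)) = 4 + 130*I/(-3 + I))
40*h(j) = 40*(2*(-6 + 67*(-1))/(-3 - 1)) = 40*(2*(-6 - 67)/(-4)) = 40*(2*(-1/4)*(-73)) = 40*(73/2) = 1460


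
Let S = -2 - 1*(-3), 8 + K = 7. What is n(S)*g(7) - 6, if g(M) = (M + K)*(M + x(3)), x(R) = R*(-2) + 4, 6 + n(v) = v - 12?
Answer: -516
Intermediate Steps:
K = -1 (K = -8 + 7 = -1)
S = 1 (S = -2 + 3 = 1)
n(v) = -18 + v (n(v) = -6 + (v - 12) = -6 + (-12 + v) = -18 + v)
x(R) = 4 - 2*R (x(R) = -2*R + 4 = 4 - 2*R)
g(M) = (-1 + M)*(-2 + M) (g(M) = (M - 1)*(M + (4 - 2*3)) = (-1 + M)*(M + (4 - 6)) = (-1 + M)*(M - 2) = (-1 + M)*(-2 + M))
n(S)*g(7) - 6 = (-18 + 1)*(2 + 7² - 3*7) - 6 = -17*(2 + 49 - 21) - 6 = -17*30 - 6 = -510 - 6 = -516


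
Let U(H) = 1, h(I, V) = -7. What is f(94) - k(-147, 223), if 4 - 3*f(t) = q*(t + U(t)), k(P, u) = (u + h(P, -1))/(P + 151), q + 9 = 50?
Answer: -1351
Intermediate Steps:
q = 41 (q = -9 + 50 = 41)
k(P, u) = (-7 + u)/(151 + P) (k(P, u) = (u - 7)/(P + 151) = (-7 + u)/(151 + P))
f(t) = -37/3 - 41*t/3 (f(t) = 4/3 - 41*(t + 1)/3 = 4/3 - 41*(1 + t)/3 = 4/3 - (41 + 41*t)/3 = 4/3 + (-41/3 - 41*t/3) = -37/3 - 41*t/3)
f(94) - k(-147, 223) = (-37/3 - 41/3*94) - (-7 + 223)/(151 - 147) = (-37/3 - 3854/3) - 216/4 = -1297 - 216/4 = -1297 - 1*54 = -1297 - 54 = -1351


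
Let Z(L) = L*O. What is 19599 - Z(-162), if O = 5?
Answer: 20409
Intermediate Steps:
Z(L) = 5*L (Z(L) = L*5 = 5*L)
19599 - Z(-162) = 19599 - 5*(-162) = 19599 - 1*(-810) = 19599 + 810 = 20409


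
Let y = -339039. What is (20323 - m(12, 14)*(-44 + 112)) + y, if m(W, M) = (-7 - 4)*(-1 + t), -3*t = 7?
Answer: -963628/3 ≈ -3.2121e+5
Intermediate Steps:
t = -7/3 (t = -⅓*7 = -7/3 ≈ -2.3333)
m(W, M) = 110/3 (m(W, M) = (-7 - 4)*(-1 - 7/3) = -11*(-10/3) = 110/3)
(20323 - m(12, 14)*(-44 + 112)) + y = (20323 - 110*(-44 + 112)/3) - 339039 = (20323 - 110*68/3) - 339039 = (20323 - 1*7480/3) - 339039 = (20323 - 7480/3) - 339039 = 53489/3 - 339039 = -963628/3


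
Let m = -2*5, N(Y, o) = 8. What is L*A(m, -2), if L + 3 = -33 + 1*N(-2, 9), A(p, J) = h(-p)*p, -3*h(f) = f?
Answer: -2800/3 ≈ -933.33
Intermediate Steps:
h(f) = -f/3
m = -10
A(p, J) = p²/3 (A(p, J) = (-(-1)*p/3)*p = (p/3)*p = p²/3)
L = -28 (L = -3 + (-33 + 1*8) = -3 + (-33 + 8) = -3 - 25 = -28)
L*A(m, -2) = -28*(-10)²/3 = -28*100/3 = -2800/3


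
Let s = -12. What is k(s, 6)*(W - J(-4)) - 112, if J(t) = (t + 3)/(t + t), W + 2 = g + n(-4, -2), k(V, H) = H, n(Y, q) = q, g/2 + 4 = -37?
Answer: -2515/4 ≈ -628.75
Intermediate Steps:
g = -82 (g = -8 + 2*(-37) = -8 - 74 = -82)
W = -86 (W = -2 + (-82 - 2) = -2 - 84 = -86)
J(t) = (3 + t)/(2*t) (J(t) = (3 + t)/((2*t)) = (3 + t)*(1/(2*t)) = (3 + t)/(2*t))
k(s, 6)*(W - J(-4)) - 112 = 6*(-86 - (3 - 4)/(2*(-4))) - 112 = 6*(-86 - (-1)*(-1)/(2*4)) - 112 = 6*(-86 - 1*⅛) - 112 = 6*(-86 - ⅛) - 112 = 6*(-689/8) - 112 = -2067/4 - 112 = -2515/4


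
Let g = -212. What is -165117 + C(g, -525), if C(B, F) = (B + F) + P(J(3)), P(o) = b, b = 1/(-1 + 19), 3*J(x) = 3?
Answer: -2985371/18 ≈ -1.6585e+5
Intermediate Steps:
J(x) = 1 (J(x) = (1/3)*3 = 1)
b = 1/18 ≈ 0.055556
P(o) = 1/18
C(B, F) = 1/18 + B + F (C(B, F) = (B + F) + 1/18 = 1/18 + B + F)
-165117 + C(g, -525) = -165117 + (1/18 - 212 - 525) = -165117 - 13265/18 = -2985371/18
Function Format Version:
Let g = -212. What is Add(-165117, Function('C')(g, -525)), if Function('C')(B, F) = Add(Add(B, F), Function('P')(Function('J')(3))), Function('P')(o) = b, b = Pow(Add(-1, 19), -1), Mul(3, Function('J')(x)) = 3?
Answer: Rational(-2985371, 18) ≈ -1.6585e+5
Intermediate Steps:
Function('J')(x) = 1 (Function('J')(x) = Mul(Rational(1, 3), 3) = 1)
b = Rational(1, 18) (b = Pow(18, -1) = Rational(1, 18) ≈ 0.055556)
Function('P')(o) = Rational(1, 18)
Function('C')(B, F) = Add(Rational(1, 18), B, F) (Function('C')(B, F) = Add(Add(B, F), Rational(1, 18)) = Add(Rational(1, 18), B, F))
Add(-165117, Function('C')(g, -525)) = Add(-165117, Add(Rational(1, 18), -212, -525)) = Add(-165117, Rational(-13265, 18)) = Rational(-2985371, 18)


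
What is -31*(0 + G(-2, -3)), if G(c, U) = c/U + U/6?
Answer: -31/6 ≈ -5.1667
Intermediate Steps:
G(c, U) = U/6 + c/U (G(c, U) = c/U + U*(⅙) = c/U + U/6 = U/6 + c/U)
-31*(0 + G(-2, -3)) = -31*(0 + ((⅙)*(-3) - 2/(-3))) = -31*(0 + (-½ - 2*(-⅓))) = -31*(0 + (-½ + ⅔)) = -31*(0 + ⅙) = -31*⅙ = -31/6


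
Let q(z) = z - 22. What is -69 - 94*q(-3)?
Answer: 2281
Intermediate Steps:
q(z) = -22 + z
-69 - 94*q(-3) = -69 - 94*(-22 - 3) = -69 - 94*(-25) = -69 + 2350 = 2281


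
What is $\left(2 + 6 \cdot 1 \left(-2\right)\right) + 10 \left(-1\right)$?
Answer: $-20$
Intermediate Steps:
$\left(2 + 6 \cdot 1 \left(-2\right)\right) + 10 \left(-1\right) = \left(2 + 6 \left(-2\right)\right) - 10 = \left(2 - 12\right) - 10 = -10 - 10 = -20$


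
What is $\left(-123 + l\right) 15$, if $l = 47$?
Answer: $-1140$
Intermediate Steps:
$\left(-123 + l\right) 15 = \left(-123 + 47\right) 15 = \left(-76\right) 15 = -1140$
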